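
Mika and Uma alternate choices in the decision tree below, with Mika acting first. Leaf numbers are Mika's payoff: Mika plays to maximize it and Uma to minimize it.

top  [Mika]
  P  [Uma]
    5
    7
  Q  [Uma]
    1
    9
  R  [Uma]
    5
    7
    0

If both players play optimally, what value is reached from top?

5

P (Uma): min(5, 7) = 5
Q (Uma): min(1, 9) = 1
R (Uma): min(5, 7, 0) = 0
top (Mika): max(5, 1, 0) = 5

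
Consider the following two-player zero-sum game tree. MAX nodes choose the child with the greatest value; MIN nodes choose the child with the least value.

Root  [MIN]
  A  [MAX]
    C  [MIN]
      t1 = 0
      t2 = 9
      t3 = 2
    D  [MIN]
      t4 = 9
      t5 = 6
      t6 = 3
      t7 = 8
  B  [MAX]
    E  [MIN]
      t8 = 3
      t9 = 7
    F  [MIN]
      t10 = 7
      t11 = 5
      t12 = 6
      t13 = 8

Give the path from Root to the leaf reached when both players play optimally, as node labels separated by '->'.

C (MIN): min(0, 9, 2) = 0
D (MIN): min(9, 6, 3, 8) = 3
A (MAX): max(0, 3) = 3
E (MIN): min(3, 7) = 3
F (MIN): min(7, 5, 6, 8) = 5
B (MAX): max(3, 5) = 5
Root (MIN): min(3, 5) = 3
At Root, MIN picks A (lowest: 3).
At A, MAX picks D (highest: 3).
At D, MIN picks t6 (lowest: 3).
Terminal value 3.

Root -> A -> D -> t6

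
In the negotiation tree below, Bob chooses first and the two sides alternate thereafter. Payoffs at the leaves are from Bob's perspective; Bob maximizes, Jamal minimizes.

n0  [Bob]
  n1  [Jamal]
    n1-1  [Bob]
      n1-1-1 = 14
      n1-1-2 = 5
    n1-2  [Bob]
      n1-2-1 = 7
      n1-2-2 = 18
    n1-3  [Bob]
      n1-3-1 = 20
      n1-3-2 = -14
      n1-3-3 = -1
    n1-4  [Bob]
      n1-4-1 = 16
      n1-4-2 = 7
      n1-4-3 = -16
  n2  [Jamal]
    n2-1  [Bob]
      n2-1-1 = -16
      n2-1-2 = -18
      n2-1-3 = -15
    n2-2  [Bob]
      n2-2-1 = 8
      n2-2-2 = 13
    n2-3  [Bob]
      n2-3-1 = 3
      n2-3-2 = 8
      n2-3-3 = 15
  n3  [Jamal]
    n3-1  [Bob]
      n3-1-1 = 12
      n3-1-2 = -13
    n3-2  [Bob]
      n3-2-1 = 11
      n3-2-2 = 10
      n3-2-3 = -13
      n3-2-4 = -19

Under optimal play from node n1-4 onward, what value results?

16

n1-4 (Bob): max(16, 7, -16) = 16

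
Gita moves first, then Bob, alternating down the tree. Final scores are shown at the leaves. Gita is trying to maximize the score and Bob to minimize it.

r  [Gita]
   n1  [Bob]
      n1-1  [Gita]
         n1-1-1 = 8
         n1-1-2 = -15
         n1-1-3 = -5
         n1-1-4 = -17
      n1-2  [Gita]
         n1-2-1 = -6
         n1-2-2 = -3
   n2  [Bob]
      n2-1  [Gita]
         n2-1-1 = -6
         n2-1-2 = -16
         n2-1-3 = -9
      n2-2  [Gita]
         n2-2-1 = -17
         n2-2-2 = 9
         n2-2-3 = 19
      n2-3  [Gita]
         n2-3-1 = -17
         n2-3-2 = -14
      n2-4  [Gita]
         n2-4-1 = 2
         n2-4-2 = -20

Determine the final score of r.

n1-1 (Gita): max(8, -15, -5, -17) = 8
n1-2 (Gita): max(-6, -3) = -3
n1 (Bob): min(8, -3) = -3
n2-1 (Gita): max(-6, -16, -9) = -6
n2-2 (Gita): max(-17, 9, 19) = 19
n2-3 (Gita): max(-17, -14) = -14
n2-4 (Gita): max(2, -20) = 2
n2 (Bob): min(-6, 19, -14, 2) = -14
r (Gita): max(-3, -14) = -3

-3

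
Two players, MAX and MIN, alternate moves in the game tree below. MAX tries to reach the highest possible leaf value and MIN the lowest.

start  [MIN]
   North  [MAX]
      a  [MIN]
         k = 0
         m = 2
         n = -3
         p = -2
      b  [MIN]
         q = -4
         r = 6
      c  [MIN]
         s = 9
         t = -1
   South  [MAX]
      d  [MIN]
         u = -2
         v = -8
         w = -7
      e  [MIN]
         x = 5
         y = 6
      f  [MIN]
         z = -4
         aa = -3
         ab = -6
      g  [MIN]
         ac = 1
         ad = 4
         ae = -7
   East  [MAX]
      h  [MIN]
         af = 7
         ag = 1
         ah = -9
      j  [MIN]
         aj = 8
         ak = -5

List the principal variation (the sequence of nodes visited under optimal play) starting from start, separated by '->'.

a (MIN): min(0, 2, -3, -2) = -3
b (MIN): min(-4, 6) = -4
c (MIN): min(9, -1) = -1
North (MAX): max(-3, -4, -1) = -1
d (MIN): min(-2, -8, -7) = -8
e (MIN): min(5, 6) = 5
f (MIN): min(-4, -3, -6) = -6
g (MIN): min(1, 4, -7) = -7
South (MAX): max(-8, 5, -6, -7) = 5
h (MIN): min(7, 1, -9) = -9
j (MIN): min(8, -5) = -5
East (MAX): max(-9, -5) = -5
start (MIN): min(-1, 5, -5) = -5
At start, MIN picks East (lowest: -5).
At East, MAX picks j (highest: -5).
At j, MIN picks ak (lowest: -5).
Terminal value -5.

start -> East -> j -> ak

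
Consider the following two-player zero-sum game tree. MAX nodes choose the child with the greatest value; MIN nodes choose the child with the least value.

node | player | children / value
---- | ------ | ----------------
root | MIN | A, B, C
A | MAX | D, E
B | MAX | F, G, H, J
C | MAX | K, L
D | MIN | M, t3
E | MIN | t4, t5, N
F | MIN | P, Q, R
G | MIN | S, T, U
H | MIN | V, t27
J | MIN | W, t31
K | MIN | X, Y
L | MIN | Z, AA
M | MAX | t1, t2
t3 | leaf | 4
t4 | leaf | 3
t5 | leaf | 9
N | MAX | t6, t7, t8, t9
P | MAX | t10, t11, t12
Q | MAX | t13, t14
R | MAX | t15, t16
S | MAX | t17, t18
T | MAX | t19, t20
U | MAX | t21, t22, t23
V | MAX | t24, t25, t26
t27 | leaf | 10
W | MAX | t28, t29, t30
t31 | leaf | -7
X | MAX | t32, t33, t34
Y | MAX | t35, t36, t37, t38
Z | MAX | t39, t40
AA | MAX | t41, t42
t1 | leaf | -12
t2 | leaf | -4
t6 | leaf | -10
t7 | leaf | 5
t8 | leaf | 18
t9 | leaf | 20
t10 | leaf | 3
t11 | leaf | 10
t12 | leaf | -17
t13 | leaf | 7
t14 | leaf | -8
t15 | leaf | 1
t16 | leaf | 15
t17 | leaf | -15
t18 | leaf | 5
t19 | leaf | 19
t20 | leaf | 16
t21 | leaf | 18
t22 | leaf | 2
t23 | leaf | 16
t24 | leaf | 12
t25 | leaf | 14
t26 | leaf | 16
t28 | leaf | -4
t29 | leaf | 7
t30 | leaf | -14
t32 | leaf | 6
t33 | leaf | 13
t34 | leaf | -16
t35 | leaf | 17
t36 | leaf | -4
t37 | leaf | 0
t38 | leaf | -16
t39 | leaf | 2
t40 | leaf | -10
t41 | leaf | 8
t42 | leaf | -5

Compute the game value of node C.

13

X (MAX): max(6, 13, -16) = 13
Y (MAX): max(17, -4, 0, -16) = 17
K (MIN): min(13, 17) = 13
Z (MAX): max(2, -10) = 2
AA (MAX): max(8, -5) = 8
L (MIN): min(2, 8) = 2
C (MAX): max(13, 2) = 13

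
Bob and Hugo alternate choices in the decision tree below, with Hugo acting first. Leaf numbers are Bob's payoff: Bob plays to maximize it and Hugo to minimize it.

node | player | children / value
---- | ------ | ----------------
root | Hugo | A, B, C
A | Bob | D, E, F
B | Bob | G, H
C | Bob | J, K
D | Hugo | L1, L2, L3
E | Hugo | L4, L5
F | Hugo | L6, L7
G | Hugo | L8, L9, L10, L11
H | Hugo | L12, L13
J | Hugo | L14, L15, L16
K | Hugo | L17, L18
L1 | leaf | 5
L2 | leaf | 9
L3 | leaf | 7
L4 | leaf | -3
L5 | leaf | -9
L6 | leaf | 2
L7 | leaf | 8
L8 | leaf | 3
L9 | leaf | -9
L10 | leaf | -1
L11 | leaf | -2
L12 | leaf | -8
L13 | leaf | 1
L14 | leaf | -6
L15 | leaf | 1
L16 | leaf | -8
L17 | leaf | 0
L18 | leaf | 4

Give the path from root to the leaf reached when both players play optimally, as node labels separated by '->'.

root -> B -> H -> L12

D (Hugo): min(5, 9, 7) = 5
E (Hugo): min(-3, -9) = -9
F (Hugo): min(2, 8) = 2
A (Bob): max(5, -9, 2) = 5
G (Hugo): min(3, -9, -1, -2) = -9
H (Hugo): min(-8, 1) = -8
B (Bob): max(-9, -8) = -8
J (Hugo): min(-6, 1, -8) = -8
K (Hugo): min(0, 4) = 0
C (Bob): max(-8, 0) = 0
root (Hugo): min(5, -8, 0) = -8
At root, Hugo picks B (lowest: -8).
At B, Bob picks H (highest: -8).
At H, Hugo picks L12 (lowest: -8).
Terminal value -8.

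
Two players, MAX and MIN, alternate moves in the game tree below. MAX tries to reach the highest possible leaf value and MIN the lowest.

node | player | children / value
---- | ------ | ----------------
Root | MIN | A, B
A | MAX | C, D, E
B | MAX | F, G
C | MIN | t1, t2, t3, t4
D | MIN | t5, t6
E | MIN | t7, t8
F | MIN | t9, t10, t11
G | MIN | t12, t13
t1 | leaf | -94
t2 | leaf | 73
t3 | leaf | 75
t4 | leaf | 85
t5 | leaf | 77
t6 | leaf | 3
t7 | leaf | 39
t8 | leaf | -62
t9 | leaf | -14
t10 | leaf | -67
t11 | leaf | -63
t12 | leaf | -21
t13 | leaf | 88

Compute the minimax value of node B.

F (MIN): min(-14, -67, -63) = -67
G (MIN): min(-21, 88) = -21
B (MAX): max(-67, -21) = -21

-21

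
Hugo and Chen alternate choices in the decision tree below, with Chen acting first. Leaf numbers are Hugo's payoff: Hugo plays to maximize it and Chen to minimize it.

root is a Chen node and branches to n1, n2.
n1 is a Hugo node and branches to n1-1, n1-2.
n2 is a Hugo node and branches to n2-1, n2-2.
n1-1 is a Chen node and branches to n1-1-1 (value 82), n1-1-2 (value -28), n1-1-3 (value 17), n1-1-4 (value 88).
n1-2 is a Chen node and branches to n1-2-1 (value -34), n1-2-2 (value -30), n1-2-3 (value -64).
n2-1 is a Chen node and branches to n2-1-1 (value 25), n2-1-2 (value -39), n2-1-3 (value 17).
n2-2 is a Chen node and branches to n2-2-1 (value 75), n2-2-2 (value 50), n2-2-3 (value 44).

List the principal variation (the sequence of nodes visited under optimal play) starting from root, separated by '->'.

n1-1 (Chen): min(82, -28, 17, 88) = -28
n1-2 (Chen): min(-34, -30, -64) = -64
n1 (Hugo): max(-28, -64) = -28
n2-1 (Chen): min(25, -39, 17) = -39
n2-2 (Chen): min(75, 50, 44) = 44
n2 (Hugo): max(-39, 44) = 44
root (Chen): min(-28, 44) = -28
At root, Chen picks n1 (lowest: -28).
At n1, Hugo picks n1-1 (highest: -28).
At n1-1, Chen picks n1-1-2 (lowest: -28).
Terminal value -28.

root -> n1 -> n1-1 -> n1-1-2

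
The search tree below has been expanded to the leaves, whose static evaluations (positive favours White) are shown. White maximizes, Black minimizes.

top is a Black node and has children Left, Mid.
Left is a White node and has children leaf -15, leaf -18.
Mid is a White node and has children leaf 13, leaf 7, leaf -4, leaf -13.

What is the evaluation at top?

-15

Left (White): max(-15, -18) = -15
Mid (White): max(13, 7, -4, -13) = 13
top (Black): min(-15, 13) = -15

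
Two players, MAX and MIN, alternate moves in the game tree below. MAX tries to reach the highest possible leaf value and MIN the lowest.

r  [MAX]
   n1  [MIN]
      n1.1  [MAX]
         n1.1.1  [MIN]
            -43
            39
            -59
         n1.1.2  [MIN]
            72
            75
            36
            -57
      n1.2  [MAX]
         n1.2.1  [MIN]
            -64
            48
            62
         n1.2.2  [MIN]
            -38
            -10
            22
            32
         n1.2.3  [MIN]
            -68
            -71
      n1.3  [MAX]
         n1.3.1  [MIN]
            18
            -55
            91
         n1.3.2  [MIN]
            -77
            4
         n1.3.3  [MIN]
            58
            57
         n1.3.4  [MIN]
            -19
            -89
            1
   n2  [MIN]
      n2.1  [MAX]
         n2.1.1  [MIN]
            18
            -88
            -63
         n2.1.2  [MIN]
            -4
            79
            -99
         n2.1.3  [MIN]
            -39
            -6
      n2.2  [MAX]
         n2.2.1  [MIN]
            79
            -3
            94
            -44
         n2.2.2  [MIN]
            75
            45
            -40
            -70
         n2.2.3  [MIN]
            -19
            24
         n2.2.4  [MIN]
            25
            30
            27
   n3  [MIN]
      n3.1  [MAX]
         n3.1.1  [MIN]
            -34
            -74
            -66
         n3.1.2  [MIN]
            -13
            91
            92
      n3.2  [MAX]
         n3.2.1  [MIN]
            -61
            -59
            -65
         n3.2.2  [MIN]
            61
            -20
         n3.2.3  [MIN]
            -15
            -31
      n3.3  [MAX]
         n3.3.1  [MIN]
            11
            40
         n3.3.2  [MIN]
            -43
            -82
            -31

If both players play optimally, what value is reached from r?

-20

n1.1.1 (MIN): min(-43, 39, -59) = -59
n1.1.2 (MIN): min(72, 75, 36, -57) = -57
n1.1 (MAX): max(-59, -57) = -57
n1.2.1 (MIN): min(-64, 48, 62) = -64
n1.2.2 (MIN): min(-38, -10, 22, 32) = -38
n1.2.3 (MIN): min(-68, -71) = -71
n1.2 (MAX): max(-64, -38, -71) = -38
n1.3.1 (MIN): min(18, -55, 91) = -55
n1.3.2 (MIN): min(-77, 4) = -77
n1.3.3 (MIN): min(58, 57) = 57
n1.3.4 (MIN): min(-19, -89, 1) = -89
n1.3 (MAX): max(-55, -77, 57, -89) = 57
n1 (MIN): min(-57, -38, 57) = -57
n2.1.1 (MIN): min(18, -88, -63) = -88
n2.1.2 (MIN): min(-4, 79, -99) = -99
n2.1.3 (MIN): min(-39, -6) = -39
n2.1 (MAX): max(-88, -99, -39) = -39
n2.2.1 (MIN): min(79, -3, 94, -44) = -44
n2.2.2 (MIN): min(75, 45, -40, -70) = -70
n2.2.3 (MIN): min(-19, 24) = -19
n2.2.4 (MIN): min(25, 30, 27) = 25
n2.2 (MAX): max(-44, -70, -19, 25) = 25
n2 (MIN): min(-39, 25) = -39
n3.1.1 (MIN): min(-34, -74, -66) = -74
n3.1.2 (MIN): min(-13, 91, 92) = -13
n3.1 (MAX): max(-74, -13) = -13
n3.2.1 (MIN): min(-61, -59, -65) = -65
n3.2.2 (MIN): min(61, -20) = -20
n3.2.3 (MIN): min(-15, -31) = -31
n3.2 (MAX): max(-65, -20, -31) = -20
n3.3.1 (MIN): min(11, 40) = 11
n3.3.2 (MIN): min(-43, -82, -31) = -82
n3.3 (MAX): max(11, -82) = 11
n3 (MIN): min(-13, -20, 11) = -20
r (MAX): max(-57, -39, -20) = -20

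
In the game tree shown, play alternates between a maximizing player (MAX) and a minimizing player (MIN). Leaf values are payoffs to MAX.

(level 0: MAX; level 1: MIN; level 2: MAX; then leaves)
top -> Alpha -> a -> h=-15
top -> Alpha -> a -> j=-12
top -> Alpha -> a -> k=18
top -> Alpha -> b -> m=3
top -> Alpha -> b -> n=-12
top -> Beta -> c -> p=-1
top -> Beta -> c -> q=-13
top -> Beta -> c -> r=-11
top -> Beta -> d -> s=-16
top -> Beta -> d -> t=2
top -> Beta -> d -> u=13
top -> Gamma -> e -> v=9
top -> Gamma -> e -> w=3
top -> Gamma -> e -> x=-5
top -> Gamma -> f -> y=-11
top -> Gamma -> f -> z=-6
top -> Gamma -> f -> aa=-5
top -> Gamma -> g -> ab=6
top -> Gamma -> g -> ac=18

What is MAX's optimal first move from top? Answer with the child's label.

a (MAX): max(-15, -12, 18) = 18
b (MAX): max(3, -12) = 3
Alpha (MIN): min(18, 3) = 3
c (MAX): max(-1, -13, -11) = -1
d (MAX): max(-16, 2, 13) = 13
Beta (MIN): min(-1, 13) = -1
e (MAX): max(9, 3, -5) = 9
f (MAX): max(-11, -6, -5) = -5
g (MAX): max(6, 18) = 18
Gamma (MIN): min(9, -5, 18) = -5
top (MAX): max(3, -1, -5) = 3
MAX at top wants the highest of {Alpha=3, Beta=-1, Gamma=-5}, so chooses Alpha.

Alpha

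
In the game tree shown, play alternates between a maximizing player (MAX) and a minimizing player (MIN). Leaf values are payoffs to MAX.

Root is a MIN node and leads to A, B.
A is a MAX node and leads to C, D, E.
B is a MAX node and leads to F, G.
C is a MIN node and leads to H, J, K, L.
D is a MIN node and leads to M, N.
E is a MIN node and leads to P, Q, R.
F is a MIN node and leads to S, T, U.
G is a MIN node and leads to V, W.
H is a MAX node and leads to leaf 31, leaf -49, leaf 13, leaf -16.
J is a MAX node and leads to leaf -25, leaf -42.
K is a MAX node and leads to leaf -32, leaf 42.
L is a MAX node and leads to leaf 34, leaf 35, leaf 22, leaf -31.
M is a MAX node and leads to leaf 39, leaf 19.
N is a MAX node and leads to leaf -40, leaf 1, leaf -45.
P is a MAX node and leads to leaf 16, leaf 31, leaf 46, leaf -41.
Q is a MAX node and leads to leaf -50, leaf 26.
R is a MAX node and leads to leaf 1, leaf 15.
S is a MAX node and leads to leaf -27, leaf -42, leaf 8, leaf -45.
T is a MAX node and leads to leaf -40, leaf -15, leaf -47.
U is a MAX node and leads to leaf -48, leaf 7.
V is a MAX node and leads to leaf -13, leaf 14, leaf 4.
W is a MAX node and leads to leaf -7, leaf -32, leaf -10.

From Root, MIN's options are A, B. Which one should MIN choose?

H (MAX): max(31, -49, 13, -16) = 31
J (MAX): max(-25, -42) = -25
K (MAX): max(-32, 42) = 42
L (MAX): max(34, 35, 22, -31) = 35
C (MIN): min(31, -25, 42, 35) = -25
M (MAX): max(39, 19) = 39
N (MAX): max(-40, 1, -45) = 1
D (MIN): min(39, 1) = 1
P (MAX): max(16, 31, 46, -41) = 46
Q (MAX): max(-50, 26) = 26
R (MAX): max(1, 15) = 15
E (MIN): min(46, 26, 15) = 15
A (MAX): max(-25, 1, 15) = 15
S (MAX): max(-27, -42, 8, -45) = 8
T (MAX): max(-40, -15, -47) = -15
U (MAX): max(-48, 7) = 7
F (MIN): min(8, -15, 7) = -15
V (MAX): max(-13, 14, 4) = 14
W (MAX): max(-7, -32, -10) = -7
G (MIN): min(14, -7) = -7
B (MAX): max(-15, -7) = -7
Root (MIN): min(15, -7) = -7
MIN at Root wants the lowest of {A=15, B=-7}, so chooses B.

B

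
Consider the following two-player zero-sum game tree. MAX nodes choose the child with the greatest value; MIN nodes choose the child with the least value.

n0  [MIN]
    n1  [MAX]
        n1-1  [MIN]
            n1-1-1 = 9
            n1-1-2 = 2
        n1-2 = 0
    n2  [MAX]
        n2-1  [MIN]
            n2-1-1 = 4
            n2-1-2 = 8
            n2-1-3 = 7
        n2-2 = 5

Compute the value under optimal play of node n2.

5

n2-1 (MIN): min(4, 8, 7) = 4
n2 (MAX): max(4, 5) = 5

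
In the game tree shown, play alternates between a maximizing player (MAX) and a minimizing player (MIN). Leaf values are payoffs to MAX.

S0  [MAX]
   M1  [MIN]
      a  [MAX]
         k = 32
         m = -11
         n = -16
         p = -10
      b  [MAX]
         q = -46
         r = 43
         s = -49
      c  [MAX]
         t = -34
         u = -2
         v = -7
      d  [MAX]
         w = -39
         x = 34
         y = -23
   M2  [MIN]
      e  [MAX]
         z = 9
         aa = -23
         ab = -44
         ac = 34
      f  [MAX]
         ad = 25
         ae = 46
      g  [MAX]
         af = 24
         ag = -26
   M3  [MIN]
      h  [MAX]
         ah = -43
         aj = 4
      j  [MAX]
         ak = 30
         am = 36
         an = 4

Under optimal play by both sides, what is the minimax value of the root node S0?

24

a (MAX): max(32, -11, -16, -10) = 32
b (MAX): max(-46, 43, -49) = 43
c (MAX): max(-34, -2, -7) = -2
d (MAX): max(-39, 34, -23) = 34
M1 (MIN): min(32, 43, -2, 34) = -2
e (MAX): max(9, -23, -44, 34) = 34
f (MAX): max(25, 46) = 46
g (MAX): max(24, -26) = 24
M2 (MIN): min(34, 46, 24) = 24
h (MAX): max(-43, 4) = 4
j (MAX): max(30, 36, 4) = 36
M3 (MIN): min(4, 36) = 4
S0 (MAX): max(-2, 24, 4) = 24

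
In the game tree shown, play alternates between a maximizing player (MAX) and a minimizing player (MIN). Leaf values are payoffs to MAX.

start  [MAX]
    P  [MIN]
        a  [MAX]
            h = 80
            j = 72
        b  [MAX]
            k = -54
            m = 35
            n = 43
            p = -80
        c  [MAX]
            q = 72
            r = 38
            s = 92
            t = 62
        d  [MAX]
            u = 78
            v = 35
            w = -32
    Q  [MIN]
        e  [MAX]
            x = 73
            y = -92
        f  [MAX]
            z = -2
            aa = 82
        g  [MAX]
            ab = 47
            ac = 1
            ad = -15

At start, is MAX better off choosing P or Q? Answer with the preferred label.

Q

a (MAX): max(80, 72) = 80
b (MAX): max(-54, 35, 43, -80) = 43
c (MAX): max(72, 38, 92, 62) = 92
d (MAX): max(78, 35, -32) = 78
P (MIN): min(80, 43, 92, 78) = 43
e (MAX): max(73, -92) = 73
f (MAX): max(-2, 82) = 82
g (MAX): max(47, 1, -15) = 47
Q (MIN): min(73, 82, 47) = 47
MAX prefers the higher value; P=43, Q=47. Q is better since 47 > 43.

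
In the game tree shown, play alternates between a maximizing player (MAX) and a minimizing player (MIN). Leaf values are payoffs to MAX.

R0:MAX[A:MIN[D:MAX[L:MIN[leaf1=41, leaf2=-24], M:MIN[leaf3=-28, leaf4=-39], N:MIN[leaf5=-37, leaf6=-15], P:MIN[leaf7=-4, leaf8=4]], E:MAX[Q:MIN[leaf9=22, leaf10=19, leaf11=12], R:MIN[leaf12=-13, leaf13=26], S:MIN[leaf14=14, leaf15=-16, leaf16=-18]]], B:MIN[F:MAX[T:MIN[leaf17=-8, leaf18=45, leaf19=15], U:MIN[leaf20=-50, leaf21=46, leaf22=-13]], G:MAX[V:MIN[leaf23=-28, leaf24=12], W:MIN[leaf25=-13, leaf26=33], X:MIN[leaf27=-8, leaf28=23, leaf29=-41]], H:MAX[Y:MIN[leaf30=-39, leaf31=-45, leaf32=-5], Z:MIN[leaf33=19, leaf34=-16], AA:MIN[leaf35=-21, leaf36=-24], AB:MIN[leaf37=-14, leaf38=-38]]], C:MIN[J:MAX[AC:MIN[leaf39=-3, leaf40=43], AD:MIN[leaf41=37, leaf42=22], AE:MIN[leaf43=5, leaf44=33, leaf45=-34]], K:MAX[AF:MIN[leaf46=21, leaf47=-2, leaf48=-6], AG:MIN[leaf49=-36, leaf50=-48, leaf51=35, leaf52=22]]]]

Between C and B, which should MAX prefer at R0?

AC (MIN): min(-3, 43) = -3
AD (MIN): min(37, 22) = 22
AE (MIN): min(5, 33, -34) = -34
J (MAX): max(-3, 22, -34) = 22
AF (MIN): min(21, -2, -6) = -6
AG (MIN): min(-36, -48, 35, 22) = -48
K (MAX): max(-6, -48) = -6
C (MIN): min(22, -6) = -6
T (MIN): min(-8, 45, 15) = -8
U (MIN): min(-50, 46, -13) = -50
F (MAX): max(-8, -50) = -8
V (MIN): min(-28, 12) = -28
W (MIN): min(-13, 33) = -13
X (MIN): min(-8, 23, -41) = -41
G (MAX): max(-28, -13, -41) = -13
Y (MIN): min(-39, -45, -5) = -45
Z (MIN): min(19, -16) = -16
AA (MIN): min(-21, -24) = -24
AB (MIN): min(-14, -38) = -38
H (MAX): max(-45, -16, -24, -38) = -16
B (MIN): min(-8, -13, -16) = -16
MAX prefers the higher value; C=-6, B=-16. C is better since -6 > -16.

C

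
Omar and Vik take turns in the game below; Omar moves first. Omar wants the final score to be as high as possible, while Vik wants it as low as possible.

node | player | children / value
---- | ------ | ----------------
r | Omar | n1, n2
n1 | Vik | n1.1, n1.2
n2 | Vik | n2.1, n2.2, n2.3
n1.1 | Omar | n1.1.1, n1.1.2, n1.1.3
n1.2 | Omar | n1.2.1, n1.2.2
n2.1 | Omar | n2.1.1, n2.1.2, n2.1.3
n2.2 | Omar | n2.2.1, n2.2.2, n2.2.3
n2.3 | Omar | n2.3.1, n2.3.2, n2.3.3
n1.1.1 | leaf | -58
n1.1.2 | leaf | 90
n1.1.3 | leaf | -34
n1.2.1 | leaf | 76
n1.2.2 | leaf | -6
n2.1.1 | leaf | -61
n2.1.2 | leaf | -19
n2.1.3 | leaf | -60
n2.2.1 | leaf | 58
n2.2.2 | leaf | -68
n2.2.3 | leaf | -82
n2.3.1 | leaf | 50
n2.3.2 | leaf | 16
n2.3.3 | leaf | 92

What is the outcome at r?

n1.1 (Omar): max(-58, 90, -34) = 90
n1.2 (Omar): max(76, -6) = 76
n1 (Vik): min(90, 76) = 76
n2.1 (Omar): max(-61, -19, -60) = -19
n2.2 (Omar): max(58, -68, -82) = 58
n2.3 (Omar): max(50, 16, 92) = 92
n2 (Vik): min(-19, 58, 92) = -19
r (Omar): max(76, -19) = 76

76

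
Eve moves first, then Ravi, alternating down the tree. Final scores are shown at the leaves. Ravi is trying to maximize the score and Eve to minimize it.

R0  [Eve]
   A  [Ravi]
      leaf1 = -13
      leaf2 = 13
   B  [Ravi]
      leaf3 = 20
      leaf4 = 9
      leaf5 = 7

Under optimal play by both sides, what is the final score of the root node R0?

A (Ravi): max(-13, 13) = 13
B (Ravi): max(20, 9, 7) = 20
R0 (Eve): min(13, 20) = 13

13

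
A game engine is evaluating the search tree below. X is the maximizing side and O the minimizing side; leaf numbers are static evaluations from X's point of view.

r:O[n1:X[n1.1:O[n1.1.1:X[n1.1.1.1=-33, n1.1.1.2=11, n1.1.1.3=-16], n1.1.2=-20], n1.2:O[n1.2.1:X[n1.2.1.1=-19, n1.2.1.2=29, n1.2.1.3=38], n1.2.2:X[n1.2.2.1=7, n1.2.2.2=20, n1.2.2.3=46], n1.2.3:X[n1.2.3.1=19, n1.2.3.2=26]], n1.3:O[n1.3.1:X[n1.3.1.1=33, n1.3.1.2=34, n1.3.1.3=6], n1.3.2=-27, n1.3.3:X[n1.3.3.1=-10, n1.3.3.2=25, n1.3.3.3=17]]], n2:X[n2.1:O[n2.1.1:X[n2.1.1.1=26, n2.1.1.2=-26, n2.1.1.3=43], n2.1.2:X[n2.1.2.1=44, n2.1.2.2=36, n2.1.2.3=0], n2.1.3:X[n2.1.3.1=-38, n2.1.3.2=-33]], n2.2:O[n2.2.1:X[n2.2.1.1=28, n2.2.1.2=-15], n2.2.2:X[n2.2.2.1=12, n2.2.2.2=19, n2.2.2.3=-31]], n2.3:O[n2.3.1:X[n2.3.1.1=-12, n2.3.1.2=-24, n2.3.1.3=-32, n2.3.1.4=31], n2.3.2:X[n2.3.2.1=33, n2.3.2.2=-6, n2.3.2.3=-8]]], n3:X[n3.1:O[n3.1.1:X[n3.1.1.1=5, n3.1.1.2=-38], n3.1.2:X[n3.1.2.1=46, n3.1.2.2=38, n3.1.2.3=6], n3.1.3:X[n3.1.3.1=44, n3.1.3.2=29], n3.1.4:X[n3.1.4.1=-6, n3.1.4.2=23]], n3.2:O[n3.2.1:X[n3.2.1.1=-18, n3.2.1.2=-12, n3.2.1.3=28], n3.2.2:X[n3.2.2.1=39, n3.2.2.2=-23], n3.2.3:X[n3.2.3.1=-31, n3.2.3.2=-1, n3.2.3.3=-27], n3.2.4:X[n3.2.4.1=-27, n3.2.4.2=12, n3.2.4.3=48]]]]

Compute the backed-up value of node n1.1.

-20

n1.1.1 (X): max(-33, 11, -16) = 11
n1.1 (O): min(11, -20) = -20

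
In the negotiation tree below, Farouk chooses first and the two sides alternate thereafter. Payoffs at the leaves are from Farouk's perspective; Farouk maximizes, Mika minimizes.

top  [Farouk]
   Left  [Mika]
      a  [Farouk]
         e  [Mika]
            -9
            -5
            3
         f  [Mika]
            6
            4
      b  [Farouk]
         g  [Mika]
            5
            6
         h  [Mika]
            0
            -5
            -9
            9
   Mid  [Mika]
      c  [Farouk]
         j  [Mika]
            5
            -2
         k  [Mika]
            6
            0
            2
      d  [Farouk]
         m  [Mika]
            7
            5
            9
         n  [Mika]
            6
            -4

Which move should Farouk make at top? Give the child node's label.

Left

e (Mika): min(-9, -5, 3) = -9
f (Mika): min(6, 4) = 4
a (Farouk): max(-9, 4) = 4
g (Mika): min(5, 6) = 5
h (Mika): min(0, -5, -9, 9) = -9
b (Farouk): max(5, -9) = 5
Left (Mika): min(4, 5) = 4
j (Mika): min(5, -2) = -2
k (Mika): min(6, 0, 2) = 0
c (Farouk): max(-2, 0) = 0
m (Mika): min(7, 5, 9) = 5
n (Mika): min(6, -4) = -4
d (Farouk): max(5, -4) = 5
Mid (Mika): min(0, 5) = 0
top (Farouk): max(4, 0) = 4
Farouk at top wants the highest of {Left=4, Mid=0}, so chooses Left.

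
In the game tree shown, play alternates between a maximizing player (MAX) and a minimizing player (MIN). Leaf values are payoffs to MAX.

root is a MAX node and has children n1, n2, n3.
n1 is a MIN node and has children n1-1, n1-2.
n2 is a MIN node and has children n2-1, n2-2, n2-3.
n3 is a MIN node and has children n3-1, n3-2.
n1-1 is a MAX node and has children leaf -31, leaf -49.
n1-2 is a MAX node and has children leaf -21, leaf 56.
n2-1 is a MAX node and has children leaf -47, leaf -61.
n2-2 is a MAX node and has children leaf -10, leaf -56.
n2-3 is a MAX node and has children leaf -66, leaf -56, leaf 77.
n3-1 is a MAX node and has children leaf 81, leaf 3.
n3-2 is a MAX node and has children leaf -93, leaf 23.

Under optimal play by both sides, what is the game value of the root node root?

23

n1-1 (MAX): max(-31, -49) = -31
n1-2 (MAX): max(-21, 56) = 56
n1 (MIN): min(-31, 56) = -31
n2-1 (MAX): max(-47, -61) = -47
n2-2 (MAX): max(-10, -56) = -10
n2-3 (MAX): max(-66, -56, 77) = 77
n2 (MIN): min(-47, -10, 77) = -47
n3-1 (MAX): max(81, 3) = 81
n3-2 (MAX): max(-93, 23) = 23
n3 (MIN): min(81, 23) = 23
root (MAX): max(-31, -47, 23) = 23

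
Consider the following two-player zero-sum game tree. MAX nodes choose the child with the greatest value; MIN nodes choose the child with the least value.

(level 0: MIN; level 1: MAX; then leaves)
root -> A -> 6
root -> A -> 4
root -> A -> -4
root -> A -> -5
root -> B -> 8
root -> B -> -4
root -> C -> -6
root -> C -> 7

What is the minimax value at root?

6

A (MAX): max(6, 4, -4, -5) = 6
B (MAX): max(8, -4) = 8
C (MAX): max(-6, 7) = 7
root (MIN): min(6, 8, 7) = 6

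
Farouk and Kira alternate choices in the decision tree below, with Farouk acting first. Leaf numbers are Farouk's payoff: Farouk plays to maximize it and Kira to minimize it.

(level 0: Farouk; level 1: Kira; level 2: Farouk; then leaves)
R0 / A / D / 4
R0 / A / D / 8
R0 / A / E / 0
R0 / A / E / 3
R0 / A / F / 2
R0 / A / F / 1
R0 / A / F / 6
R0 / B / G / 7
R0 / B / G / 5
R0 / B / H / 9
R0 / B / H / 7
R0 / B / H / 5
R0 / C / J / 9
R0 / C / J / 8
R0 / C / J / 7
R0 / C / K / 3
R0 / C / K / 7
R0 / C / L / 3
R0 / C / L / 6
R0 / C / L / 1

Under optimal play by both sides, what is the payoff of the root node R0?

7

D (Farouk): max(4, 8) = 8
E (Farouk): max(0, 3) = 3
F (Farouk): max(2, 1, 6) = 6
A (Kira): min(8, 3, 6) = 3
G (Farouk): max(7, 5) = 7
H (Farouk): max(9, 7, 5) = 9
B (Kira): min(7, 9) = 7
J (Farouk): max(9, 8, 7) = 9
K (Farouk): max(3, 7) = 7
L (Farouk): max(3, 6, 1) = 6
C (Kira): min(9, 7, 6) = 6
R0 (Farouk): max(3, 7, 6) = 7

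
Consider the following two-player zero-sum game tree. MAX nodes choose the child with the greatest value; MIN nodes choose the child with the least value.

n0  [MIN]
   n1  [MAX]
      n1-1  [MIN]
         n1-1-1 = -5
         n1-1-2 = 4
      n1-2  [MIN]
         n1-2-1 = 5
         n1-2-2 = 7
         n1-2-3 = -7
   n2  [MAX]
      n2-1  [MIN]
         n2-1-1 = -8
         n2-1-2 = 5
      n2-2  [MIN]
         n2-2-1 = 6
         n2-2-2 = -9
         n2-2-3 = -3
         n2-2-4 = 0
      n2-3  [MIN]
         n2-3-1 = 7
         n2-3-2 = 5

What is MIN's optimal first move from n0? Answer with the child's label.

n1

n1-1 (MIN): min(-5, 4) = -5
n1-2 (MIN): min(5, 7, -7) = -7
n1 (MAX): max(-5, -7) = -5
n2-1 (MIN): min(-8, 5) = -8
n2-2 (MIN): min(6, -9, -3, 0) = -9
n2-3 (MIN): min(7, 5) = 5
n2 (MAX): max(-8, -9, 5) = 5
n0 (MIN): min(-5, 5) = -5
MIN at n0 wants the lowest of {n1=-5, n2=5}, so chooses n1.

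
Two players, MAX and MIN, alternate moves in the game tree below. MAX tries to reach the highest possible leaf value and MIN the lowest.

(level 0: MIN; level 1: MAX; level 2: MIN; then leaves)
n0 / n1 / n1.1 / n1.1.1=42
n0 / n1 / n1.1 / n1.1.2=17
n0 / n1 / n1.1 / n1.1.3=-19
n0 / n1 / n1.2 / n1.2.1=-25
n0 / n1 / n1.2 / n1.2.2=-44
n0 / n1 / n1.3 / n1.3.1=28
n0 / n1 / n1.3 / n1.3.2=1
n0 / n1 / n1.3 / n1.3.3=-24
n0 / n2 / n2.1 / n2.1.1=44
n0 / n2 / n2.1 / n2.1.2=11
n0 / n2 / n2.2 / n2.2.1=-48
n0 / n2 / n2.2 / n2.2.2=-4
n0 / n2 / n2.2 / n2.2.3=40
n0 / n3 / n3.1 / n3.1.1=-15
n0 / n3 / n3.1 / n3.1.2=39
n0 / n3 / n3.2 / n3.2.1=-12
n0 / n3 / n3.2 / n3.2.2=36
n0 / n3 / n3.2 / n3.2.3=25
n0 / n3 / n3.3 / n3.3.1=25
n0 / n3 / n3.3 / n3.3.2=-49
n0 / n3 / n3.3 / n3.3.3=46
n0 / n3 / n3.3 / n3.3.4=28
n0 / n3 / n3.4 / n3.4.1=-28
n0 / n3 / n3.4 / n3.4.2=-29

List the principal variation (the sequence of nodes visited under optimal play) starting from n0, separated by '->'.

n1.1 (MIN): min(42, 17, -19) = -19
n1.2 (MIN): min(-25, -44) = -44
n1.3 (MIN): min(28, 1, -24) = -24
n1 (MAX): max(-19, -44, -24) = -19
n2.1 (MIN): min(44, 11) = 11
n2.2 (MIN): min(-48, -4, 40) = -48
n2 (MAX): max(11, -48) = 11
n3.1 (MIN): min(-15, 39) = -15
n3.2 (MIN): min(-12, 36, 25) = -12
n3.3 (MIN): min(25, -49, 46, 28) = -49
n3.4 (MIN): min(-28, -29) = -29
n3 (MAX): max(-15, -12, -49, -29) = -12
n0 (MIN): min(-19, 11, -12) = -19
At n0, MIN picks n1 (lowest: -19).
At n1, MAX picks n1.1 (highest: -19).
At n1.1, MIN picks n1.1.3 (lowest: -19).
Terminal value -19.

n0 -> n1 -> n1.1 -> n1.1.3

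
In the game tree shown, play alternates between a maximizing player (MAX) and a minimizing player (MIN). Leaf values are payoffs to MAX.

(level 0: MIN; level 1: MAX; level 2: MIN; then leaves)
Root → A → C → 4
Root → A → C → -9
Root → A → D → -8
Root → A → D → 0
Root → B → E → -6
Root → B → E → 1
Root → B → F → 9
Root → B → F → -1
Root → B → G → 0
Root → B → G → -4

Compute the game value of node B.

E (MIN): min(-6, 1) = -6
F (MIN): min(9, -1) = -1
G (MIN): min(0, -4) = -4
B (MAX): max(-6, -1, -4) = -1

-1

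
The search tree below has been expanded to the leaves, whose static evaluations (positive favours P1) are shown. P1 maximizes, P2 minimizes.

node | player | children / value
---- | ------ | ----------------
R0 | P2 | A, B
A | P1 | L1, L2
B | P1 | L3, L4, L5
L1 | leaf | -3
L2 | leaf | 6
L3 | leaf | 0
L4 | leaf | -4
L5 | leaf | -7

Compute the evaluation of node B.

B (P1): max(0, -4, -7) = 0

0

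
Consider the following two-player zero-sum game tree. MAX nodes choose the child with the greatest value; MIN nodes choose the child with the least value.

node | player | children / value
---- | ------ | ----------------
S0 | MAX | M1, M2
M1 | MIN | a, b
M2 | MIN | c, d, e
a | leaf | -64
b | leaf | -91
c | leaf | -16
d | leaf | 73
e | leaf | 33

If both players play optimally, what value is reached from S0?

M1 (MIN): min(-64, -91) = -91
M2 (MIN): min(-16, 73, 33) = -16
S0 (MAX): max(-91, -16) = -16

-16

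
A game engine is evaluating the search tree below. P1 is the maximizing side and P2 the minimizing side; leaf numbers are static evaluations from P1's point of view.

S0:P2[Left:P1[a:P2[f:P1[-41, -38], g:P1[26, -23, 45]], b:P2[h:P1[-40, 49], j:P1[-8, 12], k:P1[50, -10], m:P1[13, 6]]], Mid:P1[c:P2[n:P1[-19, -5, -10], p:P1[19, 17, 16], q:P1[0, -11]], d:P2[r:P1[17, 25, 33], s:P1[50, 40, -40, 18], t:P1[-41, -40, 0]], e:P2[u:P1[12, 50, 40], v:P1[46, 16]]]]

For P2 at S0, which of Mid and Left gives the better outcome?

n (P1): max(-19, -5, -10) = -5
p (P1): max(19, 17, 16) = 19
q (P1): max(0, -11) = 0
c (P2): min(-5, 19, 0) = -5
r (P1): max(17, 25, 33) = 33
s (P1): max(50, 40, -40, 18) = 50
t (P1): max(-41, -40, 0) = 0
d (P2): min(33, 50, 0) = 0
u (P1): max(12, 50, 40) = 50
v (P1): max(46, 16) = 46
e (P2): min(50, 46) = 46
Mid (P1): max(-5, 0, 46) = 46
f (P1): max(-41, -38) = -38
g (P1): max(26, -23, 45) = 45
a (P2): min(-38, 45) = -38
h (P1): max(-40, 49) = 49
j (P1): max(-8, 12) = 12
k (P1): max(50, -10) = 50
m (P1): max(13, 6) = 13
b (P2): min(49, 12, 50, 13) = 12
Left (P1): max(-38, 12) = 12
P2 prefers the lower value; Mid=46, Left=12. Left is better since 12 < 46.

Left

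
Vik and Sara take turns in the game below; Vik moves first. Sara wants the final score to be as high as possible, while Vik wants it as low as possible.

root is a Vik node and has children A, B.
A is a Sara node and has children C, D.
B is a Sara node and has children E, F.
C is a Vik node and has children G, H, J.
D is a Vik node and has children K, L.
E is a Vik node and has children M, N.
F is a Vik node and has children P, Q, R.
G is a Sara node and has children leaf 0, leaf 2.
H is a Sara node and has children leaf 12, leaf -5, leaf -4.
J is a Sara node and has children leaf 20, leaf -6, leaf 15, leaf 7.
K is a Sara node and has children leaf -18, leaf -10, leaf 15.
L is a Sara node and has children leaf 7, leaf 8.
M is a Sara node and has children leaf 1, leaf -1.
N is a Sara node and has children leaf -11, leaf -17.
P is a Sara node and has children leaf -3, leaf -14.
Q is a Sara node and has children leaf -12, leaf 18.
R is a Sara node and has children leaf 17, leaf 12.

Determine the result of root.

-3

G (Sara): max(0, 2) = 2
H (Sara): max(12, -5, -4) = 12
J (Sara): max(20, -6, 15, 7) = 20
C (Vik): min(2, 12, 20) = 2
K (Sara): max(-18, -10, 15) = 15
L (Sara): max(7, 8) = 8
D (Vik): min(15, 8) = 8
A (Sara): max(2, 8) = 8
M (Sara): max(1, -1) = 1
N (Sara): max(-11, -17) = -11
E (Vik): min(1, -11) = -11
P (Sara): max(-3, -14) = -3
Q (Sara): max(-12, 18) = 18
R (Sara): max(17, 12) = 17
F (Vik): min(-3, 18, 17) = -3
B (Sara): max(-11, -3) = -3
root (Vik): min(8, -3) = -3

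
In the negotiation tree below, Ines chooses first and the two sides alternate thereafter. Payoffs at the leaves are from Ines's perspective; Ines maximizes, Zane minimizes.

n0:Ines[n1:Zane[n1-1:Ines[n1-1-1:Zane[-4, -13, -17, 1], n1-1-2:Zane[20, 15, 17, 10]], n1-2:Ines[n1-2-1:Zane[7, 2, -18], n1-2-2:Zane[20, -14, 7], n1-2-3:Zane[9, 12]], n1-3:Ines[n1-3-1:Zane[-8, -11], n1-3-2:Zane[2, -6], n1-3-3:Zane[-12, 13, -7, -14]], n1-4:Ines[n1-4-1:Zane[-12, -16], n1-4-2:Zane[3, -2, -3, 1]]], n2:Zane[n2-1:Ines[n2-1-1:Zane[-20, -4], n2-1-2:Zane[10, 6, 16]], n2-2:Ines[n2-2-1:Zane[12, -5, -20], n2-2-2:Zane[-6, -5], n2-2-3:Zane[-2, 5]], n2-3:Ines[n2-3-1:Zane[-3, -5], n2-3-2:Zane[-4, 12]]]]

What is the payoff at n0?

n1-1-1 (Zane): min(-4, -13, -17, 1) = -17
n1-1-2 (Zane): min(20, 15, 17, 10) = 10
n1-1 (Ines): max(-17, 10) = 10
n1-2-1 (Zane): min(7, 2, -18) = -18
n1-2-2 (Zane): min(20, -14, 7) = -14
n1-2-3 (Zane): min(9, 12) = 9
n1-2 (Ines): max(-18, -14, 9) = 9
n1-3-1 (Zane): min(-8, -11) = -11
n1-3-2 (Zane): min(2, -6) = -6
n1-3-3 (Zane): min(-12, 13, -7, -14) = -14
n1-3 (Ines): max(-11, -6, -14) = -6
n1-4-1 (Zane): min(-12, -16) = -16
n1-4-2 (Zane): min(3, -2, -3, 1) = -3
n1-4 (Ines): max(-16, -3) = -3
n1 (Zane): min(10, 9, -6, -3) = -6
n2-1-1 (Zane): min(-20, -4) = -20
n2-1-2 (Zane): min(10, 6, 16) = 6
n2-1 (Ines): max(-20, 6) = 6
n2-2-1 (Zane): min(12, -5, -20) = -20
n2-2-2 (Zane): min(-6, -5) = -6
n2-2-3 (Zane): min(-2, 5) = -2
n2-2 (Ines): max(-20, -6, -2) = -2
n2-3-1 (Zane): min(-3, -5) = -5
n2-3-2 (Zane): min(-4, 12) = -4
n2-3 (Ines): max(-5, -4) = -4
n2 (Zane): min(6, -2, -4) = -4
n0 (Ines): max(-6, -4) = -4

-4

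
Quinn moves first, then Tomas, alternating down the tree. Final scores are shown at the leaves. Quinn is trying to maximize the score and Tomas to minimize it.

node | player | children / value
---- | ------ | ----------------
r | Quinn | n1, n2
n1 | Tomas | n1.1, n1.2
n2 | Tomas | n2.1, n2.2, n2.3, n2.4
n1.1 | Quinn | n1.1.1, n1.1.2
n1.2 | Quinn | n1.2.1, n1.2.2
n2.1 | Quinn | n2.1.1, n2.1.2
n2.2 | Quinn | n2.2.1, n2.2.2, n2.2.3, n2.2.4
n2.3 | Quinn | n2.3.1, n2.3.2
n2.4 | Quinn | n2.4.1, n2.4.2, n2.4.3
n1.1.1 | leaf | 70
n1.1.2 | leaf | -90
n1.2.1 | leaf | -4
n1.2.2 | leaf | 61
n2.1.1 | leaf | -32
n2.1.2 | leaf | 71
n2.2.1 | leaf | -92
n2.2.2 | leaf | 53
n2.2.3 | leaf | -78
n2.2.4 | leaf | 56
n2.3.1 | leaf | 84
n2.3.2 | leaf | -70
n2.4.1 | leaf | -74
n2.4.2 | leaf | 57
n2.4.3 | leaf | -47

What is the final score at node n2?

56

n2.1 (Quinn): max(-32, 71) = 71
n2.2 (Quinn): max(-92, 53, -78, 56) = 56
n2.3 (Quinn): max(84, -70) = 84
n2.4 (Quinn): max(-74, 57, -47) = 57
n2 (Tomas): min(71, 56, 84, 57) = 56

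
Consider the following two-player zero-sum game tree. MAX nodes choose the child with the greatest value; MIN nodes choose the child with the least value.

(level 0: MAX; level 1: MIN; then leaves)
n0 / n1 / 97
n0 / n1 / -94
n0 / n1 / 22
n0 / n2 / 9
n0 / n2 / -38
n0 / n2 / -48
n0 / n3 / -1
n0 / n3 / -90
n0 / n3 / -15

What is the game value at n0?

n1 (MIN): min(97, -94, 22) = -94
n2 (MIN): min(9, -38, -48) = -48
n3 (MIN): min(-1, -90, -15) = -90
n0 (MAX): max(-94, -48, -90) = -48

-48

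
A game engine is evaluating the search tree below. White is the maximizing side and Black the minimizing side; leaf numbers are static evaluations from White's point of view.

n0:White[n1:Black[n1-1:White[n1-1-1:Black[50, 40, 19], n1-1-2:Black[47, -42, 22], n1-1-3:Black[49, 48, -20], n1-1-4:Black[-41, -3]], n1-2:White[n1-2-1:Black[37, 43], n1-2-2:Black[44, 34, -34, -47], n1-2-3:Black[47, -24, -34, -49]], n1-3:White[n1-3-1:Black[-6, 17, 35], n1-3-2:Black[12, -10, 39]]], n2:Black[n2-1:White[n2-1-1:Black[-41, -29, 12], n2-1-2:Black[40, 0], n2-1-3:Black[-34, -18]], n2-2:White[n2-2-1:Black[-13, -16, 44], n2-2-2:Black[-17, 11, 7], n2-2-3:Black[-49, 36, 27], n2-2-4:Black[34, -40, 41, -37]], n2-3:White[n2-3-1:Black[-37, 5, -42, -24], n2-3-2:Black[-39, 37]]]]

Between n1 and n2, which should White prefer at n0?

n1-1-1 (Black): min(50, 40, 19) = 19
n1-1-2 (Black): min(47, -42, 22) = -42
n1-1-3 (Black): min(49, 48, -20) = -20
n1-1-4 (Black): min(-41, -3) = -41
n1-1 (White): max(19, -42, -20, -41) = 19
n1-2-1 (Black): min(37, 43) = 37
n1-2-2 (Black): min(44, 34, -34, -47) = -47
n1-2-3 (Black): min(47, -24, -34, -49) = -49
n1-2 (White): max(37, -47, -49) = 37
n1-3-1 (Black): min(-6, 17, 35) = -6
n1-3-2 (Black): min(12, -10, 39) = -10
n1-3 (White): max(-6, -10) = -6
n1 (Black): min(19, 37, -6) = -6
n2-1-1 (Black): min(-41, -29, 12) = -41
n2-1-2 (Black): min(40, 0) = 0
n2-1-3 (Black): min(-34, -18) = -34
n2-1 (White): max(-41, 0, -34) = 0
n2-2-1 (Black): min(-13, -16, 44) = -16
n2-2-2 (Black): min(-17, 11, 7) = -17
n2-2-3 (Black): min(-49, 36, 27) = -49
n2-2-4 (Black): min(34, -40, 41, -37) = -40
n2-2 (White): max(-16, -17, -49, -40) = -16
n2-3-1 (Black): min(-37, 5, -42, -24) = -42
n2-3-2 (Black): min(-39, 37) = -39
n2-3 (White): max(-42, -39) = -39
n2 (Black): min(0, -16, -39) = -39
White prefers the higher value; n1=-6, n2=-39. n1 is better since -6 > -39.

n1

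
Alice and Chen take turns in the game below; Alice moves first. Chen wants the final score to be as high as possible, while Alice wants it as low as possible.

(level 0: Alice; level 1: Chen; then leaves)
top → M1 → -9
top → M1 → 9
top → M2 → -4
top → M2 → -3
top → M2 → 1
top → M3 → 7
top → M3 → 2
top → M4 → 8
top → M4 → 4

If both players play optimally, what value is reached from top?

M1 (Chen): max(-9, 9) = 9
M2 (Chen): max(-4, -3, 1) = 1
M3 (Chen): max(7, 2) = 7
M4 (Chen): max(8, 4) = 8
top (Alice): min(9, 1, 7, 8) = 1

1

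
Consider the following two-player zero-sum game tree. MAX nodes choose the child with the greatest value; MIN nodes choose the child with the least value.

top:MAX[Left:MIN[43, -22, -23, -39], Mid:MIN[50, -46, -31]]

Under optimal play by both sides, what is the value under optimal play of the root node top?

-39

Left (MIN): min(43, -22, -23, -39) = -39
Mid (MIN): min(50, -46, -31) = -46
top (MAX): max(-39, -46) = -39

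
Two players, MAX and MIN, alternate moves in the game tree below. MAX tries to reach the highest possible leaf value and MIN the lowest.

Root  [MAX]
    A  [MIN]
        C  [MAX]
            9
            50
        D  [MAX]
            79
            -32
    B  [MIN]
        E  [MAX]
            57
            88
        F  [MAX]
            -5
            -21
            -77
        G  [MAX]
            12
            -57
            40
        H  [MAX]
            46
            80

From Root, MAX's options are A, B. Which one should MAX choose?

C (MAX): max(9, 50) = 50
D (MAX): max(79, -32) = 79
A (MIN): min(50, 79) = 50
E (MAX): max(57, 88) = 88
F (MAX): max(-5, -21, -77) = -5
G (MAX): max(12, -57, 40) = 40
H (MAX): max(46, 80) = 80
B (MIN): min(88, -5, 40, 80) = -5
Root (MAX): max(50, -5) = 50
MAX at Root wants the highest of {A=50, B=-5}, so chooses A.

A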